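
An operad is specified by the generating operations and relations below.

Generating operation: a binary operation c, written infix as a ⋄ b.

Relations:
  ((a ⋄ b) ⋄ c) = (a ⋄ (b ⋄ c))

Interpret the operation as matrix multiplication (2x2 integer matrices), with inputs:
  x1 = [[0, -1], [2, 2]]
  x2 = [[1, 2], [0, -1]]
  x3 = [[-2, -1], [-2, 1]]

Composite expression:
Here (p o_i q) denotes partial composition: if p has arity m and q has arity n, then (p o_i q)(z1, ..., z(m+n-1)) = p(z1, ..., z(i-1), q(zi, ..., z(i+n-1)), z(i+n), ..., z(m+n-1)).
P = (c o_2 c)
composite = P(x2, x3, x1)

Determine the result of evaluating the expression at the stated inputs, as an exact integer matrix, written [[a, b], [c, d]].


[[2, 8], [-2, -4]]

(x3 ⋄ x1) = [[-2, 0], [2, 4]]
(x2 ⋄ (x3 ⋄ x1)) = [[2, 8], [-2, -4]]


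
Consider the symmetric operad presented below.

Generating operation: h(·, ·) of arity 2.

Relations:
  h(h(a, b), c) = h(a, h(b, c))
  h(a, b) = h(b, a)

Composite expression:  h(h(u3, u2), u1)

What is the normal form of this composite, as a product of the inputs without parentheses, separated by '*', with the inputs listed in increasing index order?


u1 * u2 * u3

Both nesting and order wash out for h; what remains is which u's occur.
h(u3, u2) reduces to u3 * u2
h(h(u3, u2), u1) reduces to u3 * u2 * u1
rearranged into index order: u1 * u2 * u3


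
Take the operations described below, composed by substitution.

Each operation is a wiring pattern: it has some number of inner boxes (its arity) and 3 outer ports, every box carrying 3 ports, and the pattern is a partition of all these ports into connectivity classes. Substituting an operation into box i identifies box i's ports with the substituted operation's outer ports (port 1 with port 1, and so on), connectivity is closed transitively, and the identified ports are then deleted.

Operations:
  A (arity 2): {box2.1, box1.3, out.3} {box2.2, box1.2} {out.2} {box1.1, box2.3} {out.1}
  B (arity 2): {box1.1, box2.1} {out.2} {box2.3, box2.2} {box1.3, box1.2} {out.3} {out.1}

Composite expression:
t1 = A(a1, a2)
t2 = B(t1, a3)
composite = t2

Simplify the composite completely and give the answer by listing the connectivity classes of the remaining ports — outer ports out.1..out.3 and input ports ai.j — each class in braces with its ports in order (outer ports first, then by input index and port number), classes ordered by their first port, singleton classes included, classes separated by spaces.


{out.1} {out.2} {out.3} {a1.1, a2.3} {a1.2, a2.2} {a1.3, a2.1} {a3.1} {a3.2, a3.3}

After gluing at B, chains via deleted ports link the a-ports.
stage A: inputs (a1, a2), connectivity {out.1} {out.2} {out.3, a1.3, a2.1} {a1.1, a2.3} {a1.2, a2.2}, out.j its boundary
stage B: inputs (a1, a2, a3), connectivity {out.1} {out.2} {out.3} {a1.1, a2.3} {a1.2, a2.2} {a1.3, a2.1} {a3.1} {a3.2, a3.3}, out.j its boundary


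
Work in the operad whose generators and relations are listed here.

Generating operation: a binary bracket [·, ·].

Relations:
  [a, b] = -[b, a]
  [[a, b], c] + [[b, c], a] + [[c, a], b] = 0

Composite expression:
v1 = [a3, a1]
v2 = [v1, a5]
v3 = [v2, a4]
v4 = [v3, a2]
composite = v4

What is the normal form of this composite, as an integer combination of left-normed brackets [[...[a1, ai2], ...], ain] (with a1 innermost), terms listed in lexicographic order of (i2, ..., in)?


-[[[[a1, a3], a5], a4], a2]

Antisymmetry and Jacobi reduce to a1-anchored left-normed brackets.
Composite bracket: [[[[a3, a1], a5], a4], a2]
Full expansion: 16 signed words from ab - ba (2^4 = 16).
Collect the words opening with a1:
  a1a3a5a4a2 appears with sign -1, giving the term -[[[[a1, a3], a5], a4], a2]


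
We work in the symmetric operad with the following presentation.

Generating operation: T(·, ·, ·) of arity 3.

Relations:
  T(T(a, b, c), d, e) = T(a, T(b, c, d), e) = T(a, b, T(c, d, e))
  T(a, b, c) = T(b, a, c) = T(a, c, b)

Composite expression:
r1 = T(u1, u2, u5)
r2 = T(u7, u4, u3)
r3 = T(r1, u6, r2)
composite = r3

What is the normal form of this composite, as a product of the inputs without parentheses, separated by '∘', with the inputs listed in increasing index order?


Any arrangement under T is one operation, so sort the u-inputs.
T(u1, u2, u5) flattens to u1 ∘ u2 ∘ u5
T(u7, u4, u3) flattens to u7 ∘ u4 ∘ u3
T(T(u1, u2, u5), u6, T(u7, u4, u3)) flattens to u1 ∘ u2 ∘ u5 ∘ u6 ∘ u7 ∘ u4 ∘ u3
putting the inputs in ascending order: u1 ∘ u2 ∘ u3 ∘ u4 ∘ u5 ∘ u6 ∘ u7

u1 ∘ u2 ∘ u3 ∘ u4 ∘ u5 ∘ u6 ∘ u7


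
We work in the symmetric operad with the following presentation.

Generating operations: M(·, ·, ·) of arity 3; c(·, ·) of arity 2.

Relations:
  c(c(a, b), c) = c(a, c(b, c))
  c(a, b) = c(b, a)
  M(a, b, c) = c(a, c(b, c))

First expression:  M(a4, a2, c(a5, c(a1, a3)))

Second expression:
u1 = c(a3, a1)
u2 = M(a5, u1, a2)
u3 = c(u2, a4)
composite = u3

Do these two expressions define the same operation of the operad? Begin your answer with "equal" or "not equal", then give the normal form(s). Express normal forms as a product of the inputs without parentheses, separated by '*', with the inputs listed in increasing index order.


The first expression reduces to a1 * a2 * a3 * a4 * a5
The second expression reduces to a1 * a2 * a3 * a4 * a5
One common form — equal.

equal; the common form is a1 * a2 * a3 * a4 * a5


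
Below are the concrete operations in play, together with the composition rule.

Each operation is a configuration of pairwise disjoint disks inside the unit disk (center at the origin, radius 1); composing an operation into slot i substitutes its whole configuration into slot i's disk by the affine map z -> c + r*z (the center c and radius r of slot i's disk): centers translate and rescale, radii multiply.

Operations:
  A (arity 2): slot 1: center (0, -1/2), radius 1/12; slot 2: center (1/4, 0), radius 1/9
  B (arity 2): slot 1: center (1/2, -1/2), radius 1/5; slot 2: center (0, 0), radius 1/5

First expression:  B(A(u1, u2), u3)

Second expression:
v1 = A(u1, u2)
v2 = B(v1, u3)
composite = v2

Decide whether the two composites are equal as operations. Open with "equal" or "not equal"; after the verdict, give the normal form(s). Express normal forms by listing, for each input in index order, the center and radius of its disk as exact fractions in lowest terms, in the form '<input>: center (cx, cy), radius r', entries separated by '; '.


equal: each reduces to u1: center (1/2, -3/5), radius 1/60; u2: center (11/20, -1/2), radius 1/45; u3: center (0, 0), radius 1/5

The first composite normalizes to u1: center (1/2, -3/5), radius 1/60; u2: center (11/20, -1/2), radius 1/45; u3: center (0, 0), radius 1/5
The second composite normalizes to u1: center (1/2, -3/5), radius 1/60; u2: center (11/20, -1/2), radius 1/45; u3: center (0, 0), radius 1/5
Both agree, so they are equal.


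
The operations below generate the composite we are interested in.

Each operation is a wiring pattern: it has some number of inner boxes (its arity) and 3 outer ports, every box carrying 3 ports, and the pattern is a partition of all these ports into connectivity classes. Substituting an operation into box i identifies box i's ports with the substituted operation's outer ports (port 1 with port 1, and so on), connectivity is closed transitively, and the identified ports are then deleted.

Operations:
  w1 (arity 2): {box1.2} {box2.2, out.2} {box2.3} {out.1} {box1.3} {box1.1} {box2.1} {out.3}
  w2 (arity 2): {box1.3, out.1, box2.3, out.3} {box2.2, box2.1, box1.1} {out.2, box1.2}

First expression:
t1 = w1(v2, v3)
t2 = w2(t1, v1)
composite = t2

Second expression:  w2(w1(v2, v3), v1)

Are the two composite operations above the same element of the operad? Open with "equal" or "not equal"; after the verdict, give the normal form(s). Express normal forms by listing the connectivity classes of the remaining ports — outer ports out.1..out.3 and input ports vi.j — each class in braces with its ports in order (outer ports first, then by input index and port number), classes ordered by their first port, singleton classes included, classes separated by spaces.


equal; the common form is {out.1, out.3, v1.3} {out.2, v3.2} {v1.1, v1.2} {v2.1} {v2.2} {v2.3} {v3.1} {v3.3}

In normal form, the first expression is {out.1, out.3, v1.3} {out.2, v3.2} {v1.1, v1.2} {v2.1} {v2.2} {v2.3} {v3.1} {v3.3}
In normal form, the second expression is {out.1, out.3, v1.3} {out.2, v3.2} {v1.1, v1.2} {v2.1} {v2.2} {v2.3} {v3.1} {v3.3}
Identical normal forms: equal.


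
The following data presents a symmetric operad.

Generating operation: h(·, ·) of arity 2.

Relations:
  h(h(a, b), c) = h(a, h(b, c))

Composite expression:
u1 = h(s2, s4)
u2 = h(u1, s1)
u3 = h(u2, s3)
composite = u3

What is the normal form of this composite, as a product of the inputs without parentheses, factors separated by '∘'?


s2 ∘ s4 ∘ s1 ∘ s3


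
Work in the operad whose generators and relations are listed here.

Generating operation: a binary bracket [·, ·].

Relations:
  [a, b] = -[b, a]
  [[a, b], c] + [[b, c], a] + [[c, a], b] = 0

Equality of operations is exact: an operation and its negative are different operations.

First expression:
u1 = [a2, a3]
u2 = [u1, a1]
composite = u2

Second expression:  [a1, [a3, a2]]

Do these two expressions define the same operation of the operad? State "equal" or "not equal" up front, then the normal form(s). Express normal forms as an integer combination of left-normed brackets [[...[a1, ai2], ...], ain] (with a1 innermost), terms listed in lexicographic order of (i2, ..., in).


equal; both compose to -[[a1, a2], a3] + [[a1, a3], a2]


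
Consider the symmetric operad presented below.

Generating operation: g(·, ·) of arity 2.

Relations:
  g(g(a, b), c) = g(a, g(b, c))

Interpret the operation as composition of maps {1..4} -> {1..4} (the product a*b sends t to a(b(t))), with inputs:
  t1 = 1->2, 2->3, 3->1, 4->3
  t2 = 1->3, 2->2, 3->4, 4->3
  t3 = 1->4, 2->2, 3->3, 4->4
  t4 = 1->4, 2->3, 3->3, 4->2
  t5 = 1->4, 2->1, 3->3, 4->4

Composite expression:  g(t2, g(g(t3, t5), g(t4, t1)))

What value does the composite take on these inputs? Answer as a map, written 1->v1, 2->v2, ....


1->4, 2->4, 3->3, 4->4

g(t3, t5) = 1->4, 2->4, 3->3, 4->4
g(t4, t1) = 1->3, 2->3, 3->4, 4->3
g(g(t3, t5), g(t4, t1)) = 1->3, 2->3, 3->4, 4->3
g(t2, g(g(t3, t5), g(t4, t1))) = 1->4, 2->4, 3->3, 4->4


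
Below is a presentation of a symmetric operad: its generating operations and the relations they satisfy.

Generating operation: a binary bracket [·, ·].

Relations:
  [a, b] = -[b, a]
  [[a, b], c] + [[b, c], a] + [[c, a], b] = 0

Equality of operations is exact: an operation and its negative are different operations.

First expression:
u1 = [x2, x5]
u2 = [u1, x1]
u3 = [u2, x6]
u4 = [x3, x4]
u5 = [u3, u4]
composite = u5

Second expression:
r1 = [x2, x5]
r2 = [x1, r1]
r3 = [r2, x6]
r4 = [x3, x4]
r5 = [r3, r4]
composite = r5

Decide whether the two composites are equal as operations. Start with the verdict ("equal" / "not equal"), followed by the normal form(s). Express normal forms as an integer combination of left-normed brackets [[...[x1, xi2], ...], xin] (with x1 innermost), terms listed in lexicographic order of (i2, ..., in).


not equal — first -[[[[[x1, x2], x5], x6], x3], x4] + [[[[[x1, x2], x5], x6], x4], x3] + [[[[[x1, x5], x2], x6], x3], x4] - [[[[[x1, x5], x2], x6], x4], x3], second [[[[[x1, x2], x5], x6], x3], x4] - [[[[[x1, x2], x5], x6], x4], x3] - [[[[[x1, x5], x2], x6], x3], x4] + [[[[[x1, x5], x2], x6], x4], x3]

The first composite normalizes to -[[[[[x1, x2], x5], x6], x3], x4] + [[[[[x1, x2], x5], x6], x4], x3] + [[[[[x1, x5], x2], x6], x3], x4] - [[[[[x1, x5], x2], x6], x4], x3]
The second composite normalizes to [[[[[x1, x2], x5], x6], x3], x4] - [[[[[x1, x2], x5], x6], x4], x3] - [[[[[x1, x5], x2], x6], x3], x4] + [[[[[x1, x5], x2], x6], x4], x3]
Different reductions; not equal.


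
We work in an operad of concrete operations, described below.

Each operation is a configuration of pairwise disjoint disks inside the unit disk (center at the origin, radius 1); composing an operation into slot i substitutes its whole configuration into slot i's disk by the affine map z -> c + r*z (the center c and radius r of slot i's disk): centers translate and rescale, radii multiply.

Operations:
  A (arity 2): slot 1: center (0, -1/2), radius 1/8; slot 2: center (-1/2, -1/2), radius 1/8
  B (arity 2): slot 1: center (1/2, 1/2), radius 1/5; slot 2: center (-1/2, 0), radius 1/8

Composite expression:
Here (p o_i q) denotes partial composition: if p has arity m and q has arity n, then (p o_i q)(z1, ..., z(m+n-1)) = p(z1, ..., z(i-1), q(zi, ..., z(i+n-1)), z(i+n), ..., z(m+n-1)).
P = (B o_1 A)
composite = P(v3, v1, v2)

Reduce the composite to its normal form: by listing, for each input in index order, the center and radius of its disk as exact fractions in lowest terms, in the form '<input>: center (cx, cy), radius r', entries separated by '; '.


v1: center (2/5, 2/5), radius 1/40; v2: center (-1/2, 0), radius 1/8; v3: center (1/2, 2/5), radius 1/40

Below B, radii multiply path by path; the v-disk centers shift.
for v3, the 2-step affine chain lands on center (1/2, 2/5), radius 1/40
for v1, the 2-step affine chain lands on center (2/5, 2/5), radius 1/40
for v2, the 1-step affine chain lands on center (-1/2, 0), radius 1/8


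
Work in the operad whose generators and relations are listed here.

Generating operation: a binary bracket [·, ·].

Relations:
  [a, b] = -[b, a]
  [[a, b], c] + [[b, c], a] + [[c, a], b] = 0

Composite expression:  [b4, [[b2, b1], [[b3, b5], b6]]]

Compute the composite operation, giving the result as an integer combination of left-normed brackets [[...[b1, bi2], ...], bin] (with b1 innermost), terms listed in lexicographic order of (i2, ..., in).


[[[[[b1, b2], b3], b5], b6], b4] - [[[[[b1, b2], b5], b3], b6], b4] - [[[[[b1, b2], b6], b3], b5], b4] + [[[[[b1, b2], b6], b5], b3], b4]

Antisymmetry and Jacobi reduce to b1-anchored left-normed brackets.
Composite bracket: [b4, [[b2, b1], [[b3, b5], b6]]]
Applying ab - ba throughout gives 32 signed words (2^5 = 32).
Only words starting with b1 matter:
  from b1b2b3b5b6b4, sign +1: term +[[[[[b1, b2], b3], b5], b6], b4]
  from b1b2b5b3b6b4, sign -1: term -[[[[[b1, b2], b5], b3], b6], b4]
  from b1b2b6b3b5b4, sign -1: term -[[[[[b1, b2], b6], b3], b5], b4]
  from b1b2b6b5b3b4, sign +1: term +[[[[[b1, b2], b6], b5], b3], b4]


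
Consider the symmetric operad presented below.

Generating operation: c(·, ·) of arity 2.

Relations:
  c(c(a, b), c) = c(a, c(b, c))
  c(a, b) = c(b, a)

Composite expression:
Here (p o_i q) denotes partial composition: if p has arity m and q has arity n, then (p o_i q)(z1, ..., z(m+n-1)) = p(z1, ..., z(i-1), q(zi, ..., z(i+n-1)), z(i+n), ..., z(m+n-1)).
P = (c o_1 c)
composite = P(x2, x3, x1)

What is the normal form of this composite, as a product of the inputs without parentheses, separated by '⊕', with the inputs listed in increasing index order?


Any arrangement under c is one operation, so sort the x-inputs.
c(x2, x3) spells out as x2 ⊕ x3
c(c(x2, x3), x1) spells out as x2 ⊕ x3 ⊕ x1
putting the inputs in ascending order: x1 ⊕ x2 ⊕ x3

x1 ⊕ x2 ⊕ x3


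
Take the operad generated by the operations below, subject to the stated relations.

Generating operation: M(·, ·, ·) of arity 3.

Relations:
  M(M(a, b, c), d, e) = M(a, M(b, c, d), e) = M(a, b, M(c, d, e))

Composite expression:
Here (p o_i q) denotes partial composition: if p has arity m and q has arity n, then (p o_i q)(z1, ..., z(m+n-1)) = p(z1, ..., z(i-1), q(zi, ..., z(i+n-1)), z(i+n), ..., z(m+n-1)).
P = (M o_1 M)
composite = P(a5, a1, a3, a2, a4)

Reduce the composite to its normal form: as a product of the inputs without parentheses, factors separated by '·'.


a5 · a1 · a3 · a2 · a4

All parenthesizations of M agree; list the a-inputs left to right.
M(a5, a1, a3) spells out as a5 · a1 · a3
M(M(a5, a1, a3), a2, a4) spells out as a5 · a1 · a3 · a2 · a4


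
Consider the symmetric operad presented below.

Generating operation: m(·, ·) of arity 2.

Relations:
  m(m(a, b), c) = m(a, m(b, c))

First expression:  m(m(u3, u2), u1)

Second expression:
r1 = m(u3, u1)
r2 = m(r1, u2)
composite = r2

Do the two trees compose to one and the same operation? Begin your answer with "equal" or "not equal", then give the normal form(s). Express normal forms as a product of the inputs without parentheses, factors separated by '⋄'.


The first expression reduces to u3 ⋄ u2 ⋄ u1
The second expression reduces to u3 ⋄ u1 ⋄ u2
The normal forms differ: not equal.

not equal: they reduce to u3 ⋄ u2 ⋄ u1 and u3 ⋄ u1 ⋄ u2


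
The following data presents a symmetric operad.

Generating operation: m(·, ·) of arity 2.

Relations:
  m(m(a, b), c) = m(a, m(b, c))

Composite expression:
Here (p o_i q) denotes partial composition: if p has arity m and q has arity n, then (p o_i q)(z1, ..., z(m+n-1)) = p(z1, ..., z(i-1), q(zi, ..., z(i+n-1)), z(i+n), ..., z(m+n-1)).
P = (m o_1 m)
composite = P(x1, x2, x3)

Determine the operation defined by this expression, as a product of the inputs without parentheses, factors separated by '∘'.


x1 ∘ x2 ∘ x3

Every regrouping of m is equal, so read the x-inputs in written order.
m(x1, x2) reduces to x1 ∘ x2
m(m(x1, x2), x3) reduces to x1 ∘ x2 ∘ x3


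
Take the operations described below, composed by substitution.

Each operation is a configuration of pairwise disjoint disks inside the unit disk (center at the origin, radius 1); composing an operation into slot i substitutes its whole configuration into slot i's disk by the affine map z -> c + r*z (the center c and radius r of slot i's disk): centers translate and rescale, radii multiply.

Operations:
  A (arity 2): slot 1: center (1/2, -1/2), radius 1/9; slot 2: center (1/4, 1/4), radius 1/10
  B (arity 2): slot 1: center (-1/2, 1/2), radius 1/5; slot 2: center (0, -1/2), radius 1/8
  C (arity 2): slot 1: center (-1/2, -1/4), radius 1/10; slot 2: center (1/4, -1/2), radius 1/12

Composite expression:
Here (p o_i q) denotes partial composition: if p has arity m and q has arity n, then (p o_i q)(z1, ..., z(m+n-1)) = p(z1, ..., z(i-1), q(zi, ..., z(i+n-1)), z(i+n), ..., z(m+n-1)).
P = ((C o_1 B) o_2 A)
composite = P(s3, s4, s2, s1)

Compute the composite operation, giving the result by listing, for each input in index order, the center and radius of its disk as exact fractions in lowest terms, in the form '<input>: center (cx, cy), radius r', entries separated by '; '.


s1: center (1/4, -1/2), radius 1/12; s2: center (-159/320, -19/64), radius 1/800; s3: center (-11/20, -1/5), radius 1/50; s4: center (-79/160, -49/160), radius 1/720


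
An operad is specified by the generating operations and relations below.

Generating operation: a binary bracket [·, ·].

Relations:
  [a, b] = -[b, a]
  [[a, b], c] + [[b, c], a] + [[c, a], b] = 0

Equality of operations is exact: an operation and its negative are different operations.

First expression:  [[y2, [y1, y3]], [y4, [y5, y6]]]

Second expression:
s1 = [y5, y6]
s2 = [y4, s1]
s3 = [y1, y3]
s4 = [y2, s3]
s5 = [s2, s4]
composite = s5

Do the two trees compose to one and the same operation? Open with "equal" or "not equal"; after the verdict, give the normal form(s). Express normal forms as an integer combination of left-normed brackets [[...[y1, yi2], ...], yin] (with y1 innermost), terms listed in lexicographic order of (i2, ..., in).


In normal form, the first expression is -[[[[[y1, y3], y2], y4], y5], y6] + [[[[[y1, y3], y2], y4], y6], y5] + [[[[[y1, y3], y2], y5], y6], y4] - [[[[[y1, y3], y2], y6], y5], y4]
In normal form, the second expression is [[[[[y1, y3], y2], y4], y5], y6] - [[[[[y1, y3], y2], y4], y6], y5] - [[[[[y1, y3], y2], y5], y6], y4] + [[[[[y1, y3], y2], y6], y5], y4]
The normal forms differ: not equal.

not equal — first -[[[[[y1, y3], y2], y4], y5], y6] + [[[[[y1, y3], y2], y4], y6], y5] + [[[[[y1, y3], y2], y5], y6], y4] - [[[[[y1, y3], y2], y6], y5], y4], second [[[[[y1, y3], y2], y4], y5], y6] - [[[[[y1, y3], y2], y4], y6], y5] - [[[[[y1, y3], y2], y5], y6], y4] + [[[[[y1, y3], y2], y6], y5], y4]


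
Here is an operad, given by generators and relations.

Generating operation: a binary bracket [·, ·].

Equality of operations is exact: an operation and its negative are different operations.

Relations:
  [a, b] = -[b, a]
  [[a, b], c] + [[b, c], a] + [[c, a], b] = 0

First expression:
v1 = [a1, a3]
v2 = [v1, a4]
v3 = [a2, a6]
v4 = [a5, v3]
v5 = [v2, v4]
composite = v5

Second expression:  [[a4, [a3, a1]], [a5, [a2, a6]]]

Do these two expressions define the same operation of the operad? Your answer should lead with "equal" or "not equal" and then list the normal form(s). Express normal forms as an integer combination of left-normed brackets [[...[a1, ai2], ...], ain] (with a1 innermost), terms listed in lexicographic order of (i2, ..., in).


equal: each reduces to -[[[[[a1, a3], a4], a2], a6], a5] + [[[[[a1, a3], a4], a5], a2], a6] - [[[[[a1, a3], a4], a5], a6], a2] + [[[[[a1, a3], a4], a6], a2], a5]

The first composite normalizes to -[[[[[a1, a3], a4], a2], a6], a5] + [[[[[a1, a3], a4], a5], a2], a6] - [[[[[a1, a3], a4], a5], a6], a2] + [[[[[a1, a3], a4], a6], a2], a5]
The second composite normalizes to -[[[[[a1, a3], a4], a2], a6], a5] + [[[[[a1, a3], a4], a5], a2], a6] - [[[[[a1, a3], a4], a5], a6], a2] + [[[[[a1, a3], a4], a6], a2], a5]
Same normal form: equal.


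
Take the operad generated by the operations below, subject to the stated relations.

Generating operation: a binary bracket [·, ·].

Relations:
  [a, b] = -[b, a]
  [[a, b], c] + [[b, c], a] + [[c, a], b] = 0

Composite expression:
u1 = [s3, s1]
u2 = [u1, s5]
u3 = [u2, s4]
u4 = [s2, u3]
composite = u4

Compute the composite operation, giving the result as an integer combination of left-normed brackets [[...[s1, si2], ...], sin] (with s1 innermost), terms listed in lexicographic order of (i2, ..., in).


[[[[s1, s3], s5], s4], s2]

Left-normed coefficients sit on the s1-initial expansion words.
Composite bracket: [s2, [[[s3, s1], s5], s4]]
Expanding via [a, b] = ab - ba: 16 signed words (2^4 = 16).
Words beginning with s1 determine it all:
  the word s1s3s5s4s2 carries sign +1 and contributes +[[[[s1, s3], s5], s4], s2]


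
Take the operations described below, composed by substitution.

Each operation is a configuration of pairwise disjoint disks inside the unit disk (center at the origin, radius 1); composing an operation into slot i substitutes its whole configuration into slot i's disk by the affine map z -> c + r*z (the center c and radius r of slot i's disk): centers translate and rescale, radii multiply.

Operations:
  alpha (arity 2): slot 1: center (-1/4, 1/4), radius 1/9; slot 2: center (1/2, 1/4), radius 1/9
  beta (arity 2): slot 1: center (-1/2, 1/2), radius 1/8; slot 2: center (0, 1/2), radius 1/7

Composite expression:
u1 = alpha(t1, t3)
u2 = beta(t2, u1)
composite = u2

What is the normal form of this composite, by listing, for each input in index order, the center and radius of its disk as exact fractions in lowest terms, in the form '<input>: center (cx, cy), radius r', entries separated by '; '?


t1: center (-1/28, 15/28), radius 1/63; t2: center (-1/2, 1/2), radius 1/8; t3: center (1/14, 15/28), radius 1/63

Only the slot chain above each t matters under beta; compose those maps.
t2: after 1 affine step, its disk has center (-1/2, 1/2), radius 1/8
t1: after 2 affine steps, its disk has center (-1/28, 15/28), radius 1/63
t3: after 2 affine steps, its disk has center (1/14, 15/28), radius 1/63


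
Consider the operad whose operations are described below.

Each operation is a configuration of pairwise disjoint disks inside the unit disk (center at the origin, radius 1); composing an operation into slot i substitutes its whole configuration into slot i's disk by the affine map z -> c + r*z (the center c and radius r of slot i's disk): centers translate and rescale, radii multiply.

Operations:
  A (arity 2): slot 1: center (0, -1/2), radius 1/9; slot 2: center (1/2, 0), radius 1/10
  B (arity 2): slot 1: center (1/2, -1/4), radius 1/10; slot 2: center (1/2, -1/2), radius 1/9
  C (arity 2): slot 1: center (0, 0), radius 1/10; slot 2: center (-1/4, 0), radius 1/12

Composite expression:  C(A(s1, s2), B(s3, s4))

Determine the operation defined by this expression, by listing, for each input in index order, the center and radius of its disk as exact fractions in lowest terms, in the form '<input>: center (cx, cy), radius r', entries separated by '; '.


s1: center (0, -1/20), radius 1/90; s2: center (1/20, 0), radius 1/100; s3: center (-5/24, -1/48), radius 1/120; s4: center (-5/24, -1/24), radius 1/108

Affine substitution under C: radii multiply and s-centers shift.
input s1: composing its 2 substitution steps yields center (0, -1/20), radius 1/90
input s2: composing its 2 substitution steps yields center (1/20, 0), radius 1/100
input s3: composing its 2 substitution steps yields center (-5/24, -1/48), radius 1/120
input s4: composing its 2 substitution steps yields center (-5/24, -1/24), radius 1/108


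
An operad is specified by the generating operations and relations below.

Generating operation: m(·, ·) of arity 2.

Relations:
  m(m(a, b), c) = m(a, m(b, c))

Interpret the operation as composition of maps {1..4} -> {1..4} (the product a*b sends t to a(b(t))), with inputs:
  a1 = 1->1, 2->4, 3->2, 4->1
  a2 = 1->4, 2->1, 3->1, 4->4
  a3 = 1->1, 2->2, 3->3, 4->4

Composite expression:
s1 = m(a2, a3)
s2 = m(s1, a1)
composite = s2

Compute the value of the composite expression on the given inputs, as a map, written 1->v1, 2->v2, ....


1->4, 2->4, 3->1, 4->4


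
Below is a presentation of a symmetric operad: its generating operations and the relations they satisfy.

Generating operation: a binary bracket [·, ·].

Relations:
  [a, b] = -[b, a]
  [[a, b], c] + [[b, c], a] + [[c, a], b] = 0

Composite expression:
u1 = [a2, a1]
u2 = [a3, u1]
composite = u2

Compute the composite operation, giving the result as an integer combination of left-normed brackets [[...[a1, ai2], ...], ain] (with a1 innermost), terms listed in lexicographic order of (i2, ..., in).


[[a1, a2], a3]


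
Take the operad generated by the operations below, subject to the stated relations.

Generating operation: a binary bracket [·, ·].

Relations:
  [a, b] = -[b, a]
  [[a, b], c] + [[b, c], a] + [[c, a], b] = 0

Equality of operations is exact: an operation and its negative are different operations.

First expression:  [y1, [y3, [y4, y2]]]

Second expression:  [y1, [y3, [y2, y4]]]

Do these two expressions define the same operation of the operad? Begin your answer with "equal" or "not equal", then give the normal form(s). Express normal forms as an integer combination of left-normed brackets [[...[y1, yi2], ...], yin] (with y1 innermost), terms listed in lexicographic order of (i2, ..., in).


not equal; the first gives [[[y1, y2], y4], y3] - [[[y1, y3], y2], y4] + [[[y1, y3], y4], y2] - [[[y1, y4], y2], y3] and the second -[[[y1, y2], y4], y3] + [[[y1, y3], y2], y4] - [[[y1, y3], y4], y2] + [[[y1, y4], y2], y3]

The first composite normalizes to [[[y1, y2], y4], y3] - [[[y1, y3], y2], y4] + [[[y1, y3], y4], y2] - [[[y1, y4], y2], y3]
The second composite normalizes to -[[[y1, y2], y4], y3] + [[[y1, y3], y2], y4] - [[[y1, y3], y4], y2] + [[[y1, y4], y2], y3]
The forms do not match — not equal.


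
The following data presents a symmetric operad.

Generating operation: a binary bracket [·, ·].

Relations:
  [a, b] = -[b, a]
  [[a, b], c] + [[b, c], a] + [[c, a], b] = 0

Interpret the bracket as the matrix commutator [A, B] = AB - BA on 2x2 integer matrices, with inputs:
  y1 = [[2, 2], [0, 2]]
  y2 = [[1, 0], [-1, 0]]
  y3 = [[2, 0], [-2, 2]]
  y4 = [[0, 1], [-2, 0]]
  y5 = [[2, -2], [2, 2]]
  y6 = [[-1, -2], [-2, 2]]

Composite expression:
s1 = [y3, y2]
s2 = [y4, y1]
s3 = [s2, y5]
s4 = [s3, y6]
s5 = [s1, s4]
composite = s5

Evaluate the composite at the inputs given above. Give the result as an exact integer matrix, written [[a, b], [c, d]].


[[-96, 0], [0, 96]]

[y3, y2] = [[0, 0], [-2, 0]]
[y4, y1] = [[4, 0], [0, -4]]
[[y4, y1], y5] = [[0, -16], [-16, 0]]
[[[y4, y1], y5], y6] = [[0, -48], [48, 0]]
[[y3, y2], [[[y4, y1], y5], y6]] = [[-96, 0], [0, 96]]


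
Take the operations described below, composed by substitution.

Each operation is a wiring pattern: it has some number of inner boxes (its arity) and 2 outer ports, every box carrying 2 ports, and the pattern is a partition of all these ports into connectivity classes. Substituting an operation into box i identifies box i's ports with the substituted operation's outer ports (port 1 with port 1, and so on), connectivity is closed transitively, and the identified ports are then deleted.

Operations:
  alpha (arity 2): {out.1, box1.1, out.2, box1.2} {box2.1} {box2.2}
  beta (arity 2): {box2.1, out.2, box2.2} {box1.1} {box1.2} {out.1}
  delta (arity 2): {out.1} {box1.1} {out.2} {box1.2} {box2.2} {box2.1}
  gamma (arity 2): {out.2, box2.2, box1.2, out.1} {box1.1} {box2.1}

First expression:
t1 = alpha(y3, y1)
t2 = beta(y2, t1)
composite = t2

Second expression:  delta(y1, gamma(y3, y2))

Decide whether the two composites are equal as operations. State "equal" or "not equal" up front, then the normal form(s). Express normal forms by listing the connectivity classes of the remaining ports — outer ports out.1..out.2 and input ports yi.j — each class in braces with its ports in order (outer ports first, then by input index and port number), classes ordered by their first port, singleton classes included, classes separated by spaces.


not equal: they reduce to {out.1} {out.2, y3.1, y3.2} {y1.1} {y1.2} {y2.1} {y2.2} and {out.1} {out.2} {y1.1} {y1.2} {y2.1} {y2.2, y3.2} {y3.1}

Reducing the first expression gives {out.1} {out.2, y3.1, y3.2} {y1.1} {y1.2} {y2.1} {y2.2}
Reducing the second expression gives {out.1} {out.2} {y1.1} {y1.2} {y2.1} {y2.2, y3.2} {y3.1}
Distinct normal forms: not equal.


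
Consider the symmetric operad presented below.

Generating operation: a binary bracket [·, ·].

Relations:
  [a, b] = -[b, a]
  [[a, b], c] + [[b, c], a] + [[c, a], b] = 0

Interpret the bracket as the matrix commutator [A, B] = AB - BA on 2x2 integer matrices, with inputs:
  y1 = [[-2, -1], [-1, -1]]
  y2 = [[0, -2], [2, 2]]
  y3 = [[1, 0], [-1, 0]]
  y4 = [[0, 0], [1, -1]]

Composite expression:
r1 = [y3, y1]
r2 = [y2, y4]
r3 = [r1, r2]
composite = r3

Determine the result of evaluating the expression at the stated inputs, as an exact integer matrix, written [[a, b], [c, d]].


[y3, y1] = [[-1, -1], [2, 1]]
[y2, y4] = [[-2, 2], [4, 2]]
[[y3, y1], [y2, y4]] = [[-8, -8], [0, 8]]

[[-8, -8], [0, 8]]


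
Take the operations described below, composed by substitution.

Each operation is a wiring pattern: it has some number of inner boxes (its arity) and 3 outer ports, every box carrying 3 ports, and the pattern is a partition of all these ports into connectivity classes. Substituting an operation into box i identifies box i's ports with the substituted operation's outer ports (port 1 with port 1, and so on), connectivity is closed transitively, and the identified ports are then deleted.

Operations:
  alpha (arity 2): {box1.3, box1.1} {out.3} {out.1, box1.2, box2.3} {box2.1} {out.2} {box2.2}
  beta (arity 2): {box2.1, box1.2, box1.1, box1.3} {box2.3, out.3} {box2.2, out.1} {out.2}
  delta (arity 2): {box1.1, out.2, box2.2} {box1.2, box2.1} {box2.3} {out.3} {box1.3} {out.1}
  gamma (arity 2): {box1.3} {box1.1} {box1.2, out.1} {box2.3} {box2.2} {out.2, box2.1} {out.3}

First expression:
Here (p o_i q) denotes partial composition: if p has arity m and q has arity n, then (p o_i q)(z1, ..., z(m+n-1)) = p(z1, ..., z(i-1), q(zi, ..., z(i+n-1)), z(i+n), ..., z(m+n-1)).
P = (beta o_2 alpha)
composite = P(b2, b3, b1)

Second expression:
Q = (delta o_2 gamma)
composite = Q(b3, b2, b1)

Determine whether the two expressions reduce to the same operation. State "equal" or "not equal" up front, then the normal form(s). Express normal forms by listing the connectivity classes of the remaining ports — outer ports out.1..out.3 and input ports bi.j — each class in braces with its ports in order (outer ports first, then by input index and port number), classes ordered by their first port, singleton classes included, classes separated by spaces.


not equal; first: {out.1} {out.2} {out.3} {b1.1} {b1.2} {b1.3, b2.1, b2.2, b2.3, b3.2} {b3.1, b3.3}; second: {out.1} {out.2, b1.1, b3.1} {out.3} {b1.2} {b1.3} {b2.1} {b2.2, b3.2} {b2.3} {b3.3}

The first expression, normalized: {out.1} {out.2} {out.3} {b1.1} {b1.2} {b1.3, b2.1, b2.2, b2.3, b3.2} {b3.1, b3.3}
The second expression, normalized: {out.1} {out.2, b1.1, b3.1} {out.3} {b1.2} {b1.3} {b2.1} {b2.2, b3.2} {b2.3} {b3.3}
No match — not equal.


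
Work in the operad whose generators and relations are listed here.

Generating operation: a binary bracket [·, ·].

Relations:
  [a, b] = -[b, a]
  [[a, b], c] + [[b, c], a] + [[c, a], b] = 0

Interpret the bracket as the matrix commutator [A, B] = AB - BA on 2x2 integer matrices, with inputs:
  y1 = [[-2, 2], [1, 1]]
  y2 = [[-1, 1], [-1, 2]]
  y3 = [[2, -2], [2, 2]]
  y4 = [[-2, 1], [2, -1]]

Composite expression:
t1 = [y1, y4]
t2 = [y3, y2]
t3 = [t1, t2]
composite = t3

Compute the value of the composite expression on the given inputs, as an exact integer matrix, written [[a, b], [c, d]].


[[36, -36], [36, -36]]


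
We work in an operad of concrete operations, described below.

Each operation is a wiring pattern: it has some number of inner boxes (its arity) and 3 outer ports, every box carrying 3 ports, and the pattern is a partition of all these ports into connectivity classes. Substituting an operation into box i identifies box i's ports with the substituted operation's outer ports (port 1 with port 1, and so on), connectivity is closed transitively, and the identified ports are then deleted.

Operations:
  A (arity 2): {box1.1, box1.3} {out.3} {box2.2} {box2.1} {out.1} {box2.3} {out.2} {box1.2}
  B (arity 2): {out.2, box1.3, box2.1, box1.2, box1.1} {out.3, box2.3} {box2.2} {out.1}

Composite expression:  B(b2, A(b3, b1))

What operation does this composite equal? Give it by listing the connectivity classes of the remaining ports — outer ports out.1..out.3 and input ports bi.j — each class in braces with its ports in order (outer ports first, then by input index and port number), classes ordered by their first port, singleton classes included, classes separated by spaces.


{out.1} {out.2, b2.1, b2.2, b2.3} {out.3} {b1.1} {b1.2} {b1.3} {b3.1, b3.3} {b3.2}

Substituting into B glues patterns; closure does the rest.
through A, on inputs (b3, b1): {out.1} {out.2} {out.3} {b1.1} {b1.2} {b1.3} {b3.1, b3.3} {b3.2} (out.j = stage outer ports)
through B, on inputs (b2, b3, b1): {out.1} {out.2, b2.1, b2.2, b2.3} {out.3} {b1.1} {b1.2} {b1.3} {b3.1, b3.3} {b3.2} (out.j = stage outer ports)


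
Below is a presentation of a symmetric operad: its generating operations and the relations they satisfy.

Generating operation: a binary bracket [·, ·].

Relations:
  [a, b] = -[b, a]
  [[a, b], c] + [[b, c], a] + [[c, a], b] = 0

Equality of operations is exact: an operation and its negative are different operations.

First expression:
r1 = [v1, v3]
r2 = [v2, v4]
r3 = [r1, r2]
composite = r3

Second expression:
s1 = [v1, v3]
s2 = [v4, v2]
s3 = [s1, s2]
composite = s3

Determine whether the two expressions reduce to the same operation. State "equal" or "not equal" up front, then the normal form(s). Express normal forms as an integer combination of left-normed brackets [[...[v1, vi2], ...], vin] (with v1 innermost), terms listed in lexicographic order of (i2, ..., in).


Reducing the first expression gives [[[v1, v3], v2], v4] - [[[v1, v3], v4], v2]
Reducing the second expression gives -[[[v1, v3], v2], v4] + [[[v1, v3], v4], v2]
No match — not equal.

not equal; the first gives [[[v1, v3], v2], v4] - [[[v1, v3], v4], v2] and the second -[[[v1, v3], v2], v4] + [[[v1, v3], v4], v2]


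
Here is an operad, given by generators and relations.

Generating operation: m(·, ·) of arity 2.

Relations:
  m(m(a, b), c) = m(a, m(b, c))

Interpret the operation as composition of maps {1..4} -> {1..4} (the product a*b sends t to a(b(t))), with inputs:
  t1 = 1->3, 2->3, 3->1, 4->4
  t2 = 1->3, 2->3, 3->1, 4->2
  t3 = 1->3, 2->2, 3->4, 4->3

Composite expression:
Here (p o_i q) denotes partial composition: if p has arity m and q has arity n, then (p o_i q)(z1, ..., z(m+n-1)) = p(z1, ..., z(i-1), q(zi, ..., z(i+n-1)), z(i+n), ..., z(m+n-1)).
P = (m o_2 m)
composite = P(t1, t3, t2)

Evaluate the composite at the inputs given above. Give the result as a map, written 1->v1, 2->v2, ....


1->4, 2->4, 3->1, 4->3

m(t3, t2) = 1->4, 2->4, 3->3, 4->2
m(t1, m(t3, t2)) = 1->4, 2->4, 3->1, 4->3


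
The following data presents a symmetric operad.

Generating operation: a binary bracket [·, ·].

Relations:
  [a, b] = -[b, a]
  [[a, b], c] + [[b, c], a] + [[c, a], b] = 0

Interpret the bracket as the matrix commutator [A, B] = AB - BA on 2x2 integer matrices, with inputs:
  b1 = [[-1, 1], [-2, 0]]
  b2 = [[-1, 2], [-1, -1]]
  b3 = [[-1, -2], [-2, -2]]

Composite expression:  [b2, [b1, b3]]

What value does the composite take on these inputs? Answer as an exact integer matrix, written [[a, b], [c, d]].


[b1, b3] = [[-6, 1], [-4, 6]]
[b2, [b1, b3]] = [[-7, 24], [12, 7]]

[[-7, 24], [12, 7]]


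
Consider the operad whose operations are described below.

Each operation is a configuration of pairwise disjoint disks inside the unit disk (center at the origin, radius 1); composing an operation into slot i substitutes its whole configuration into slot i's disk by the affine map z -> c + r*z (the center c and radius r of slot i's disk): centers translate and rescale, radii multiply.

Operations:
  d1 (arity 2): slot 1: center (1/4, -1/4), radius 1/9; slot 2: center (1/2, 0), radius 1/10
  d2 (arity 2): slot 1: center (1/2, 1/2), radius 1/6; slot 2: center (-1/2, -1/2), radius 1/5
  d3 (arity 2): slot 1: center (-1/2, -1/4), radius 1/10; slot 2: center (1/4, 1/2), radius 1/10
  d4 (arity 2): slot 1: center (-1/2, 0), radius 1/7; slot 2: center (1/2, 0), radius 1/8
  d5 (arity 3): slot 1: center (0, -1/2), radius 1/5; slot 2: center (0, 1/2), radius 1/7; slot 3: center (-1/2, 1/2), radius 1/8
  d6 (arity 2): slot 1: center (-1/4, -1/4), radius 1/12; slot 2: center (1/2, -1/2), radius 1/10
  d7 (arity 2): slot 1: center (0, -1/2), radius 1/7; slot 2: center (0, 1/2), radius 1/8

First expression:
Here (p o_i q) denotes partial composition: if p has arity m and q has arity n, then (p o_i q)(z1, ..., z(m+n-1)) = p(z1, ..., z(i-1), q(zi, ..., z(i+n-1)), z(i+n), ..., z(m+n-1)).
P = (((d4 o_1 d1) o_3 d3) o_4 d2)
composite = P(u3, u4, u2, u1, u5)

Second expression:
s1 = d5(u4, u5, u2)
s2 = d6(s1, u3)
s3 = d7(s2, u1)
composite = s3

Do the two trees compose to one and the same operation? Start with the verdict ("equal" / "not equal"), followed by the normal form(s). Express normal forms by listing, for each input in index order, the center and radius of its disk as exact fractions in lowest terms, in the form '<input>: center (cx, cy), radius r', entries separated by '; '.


not equal: they reduce to u1: center (43/80, 11/160), radius 1/480; u2: center (7/16, -1/32), radius 1/80; u3: center (-13/28, -1/28), radius 1/63; u4: center (-3/7, 0), radius 1/70; u5: center (21/40, 9/160), radius 1/400 and u1: center (0, 1/2), radius 1/8; u2: center (-1/24, -89/168), radius 1/672; u3: center (1/14, -4/7), radius 1/70; u4: center (-1/28, -13/24), radius 1/420; u5: center (-1/28, -89/168), radius 1/588

Reducing the first expression gives u1: center (43/80, 11/160), radius 1/480; u2: center (7/16, -1/32), radius 1/80; u3: center (-13/28, -1/28), radius 1/63; u4: center (-3/7, 0), radius 1/70; u5: center (21/40, 9/160), radius 1/400
Reducing the second expression gives u1: center (0, 1/2), radius 1/8; u2: center (-1/24, -89/168), radius 1/672; u3: center (1/14, -4/7), radius 1/70; u4: center (-1/28, -13/24), radius 1/420; u5: center (-1/28, -89/168), radius 1/588
Different reductions; not equal.


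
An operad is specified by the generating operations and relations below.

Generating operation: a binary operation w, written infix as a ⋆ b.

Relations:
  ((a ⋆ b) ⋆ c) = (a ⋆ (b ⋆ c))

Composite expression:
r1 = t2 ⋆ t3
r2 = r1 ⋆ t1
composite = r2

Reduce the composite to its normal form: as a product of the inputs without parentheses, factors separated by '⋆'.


t2 ⋆ t3 ⋆ t1
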